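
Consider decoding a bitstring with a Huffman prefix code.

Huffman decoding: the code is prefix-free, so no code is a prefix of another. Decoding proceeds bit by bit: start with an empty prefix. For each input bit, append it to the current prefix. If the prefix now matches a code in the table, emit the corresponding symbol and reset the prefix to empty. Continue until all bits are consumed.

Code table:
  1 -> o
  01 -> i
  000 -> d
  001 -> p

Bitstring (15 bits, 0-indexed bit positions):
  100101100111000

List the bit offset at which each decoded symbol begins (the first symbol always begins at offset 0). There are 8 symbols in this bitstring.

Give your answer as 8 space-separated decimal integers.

Answer: 0 1 4 6 7 10 11 12

Derivation:
Bit 0: prefix='1' -> emit 'o', reset
Bit 1: prefix='0' (no match yet)
Bit 2: prefix='00' (no match yet)
Bit 3: prefix='001' -> emit 'p', reset
Bit 4: prefix='0' (no match yet)
Bit 5: prefix='01' -> emit 'i', reset
Bit 6: prefix='1' -> emit 'o', reset
Bit 7: prefix='0' (no match yet)
Bit 8: prefix='00' (no match yet)
Bit 9: prefix='001' -> emit 'p', reset
Bit 10: prefix='1' -> emit 'o', reset
Bit 11: prefix='1' -> emit 'o', reset
Bit 12: prefix='0' (no match yet)
Bit 13: prefix='00' (no match yet)
Bit 14: prefix='000' -> emit 'd', reset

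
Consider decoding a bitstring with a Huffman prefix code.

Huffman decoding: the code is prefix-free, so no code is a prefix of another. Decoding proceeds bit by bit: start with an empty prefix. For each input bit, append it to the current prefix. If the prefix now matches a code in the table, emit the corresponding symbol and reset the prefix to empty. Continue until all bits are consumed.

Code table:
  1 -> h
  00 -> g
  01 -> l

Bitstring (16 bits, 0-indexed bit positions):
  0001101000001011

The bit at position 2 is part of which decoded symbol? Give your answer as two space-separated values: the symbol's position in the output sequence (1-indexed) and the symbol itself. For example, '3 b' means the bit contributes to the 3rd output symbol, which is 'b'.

Answer: 2 l

Derivation:
Bit 0: prefix='0' (no match yet)
Bit 1: prefix='00' -> emit 'g', reset
Bit 2: prefix='0' (no match yet)
Bit 3: prefix='01' -> emit 'l', reset
Bit 4: prefix='1' -> emit 'h', reset
Bit 5: prefix='0' (no match yet)
Bit 6: prefix='01' -> emit 'l', reset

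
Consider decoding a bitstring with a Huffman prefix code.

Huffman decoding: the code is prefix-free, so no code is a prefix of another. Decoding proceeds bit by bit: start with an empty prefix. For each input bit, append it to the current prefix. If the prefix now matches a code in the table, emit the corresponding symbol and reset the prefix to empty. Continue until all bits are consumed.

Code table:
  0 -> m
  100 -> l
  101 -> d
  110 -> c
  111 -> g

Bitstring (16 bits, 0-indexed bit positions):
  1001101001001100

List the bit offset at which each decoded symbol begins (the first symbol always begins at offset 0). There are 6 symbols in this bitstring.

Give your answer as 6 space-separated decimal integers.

Bit 0: prefix='1' (no match yet)
Bit 1: prefix='10' (no match yet)
Bit 2: prefix='100' -> emit 'l', reset
Bit 3: prefix='1' (no match yet)
Bit 4: prefix='11' (no match yet)
Bit 5: prefix='110' -> emit 'c', reset
Bit 6: prefix='1' (no match yet)
Bit 7: prefix='10' (no match yet)
Bit 8: prefix='100' -> emit 'l', reset
Bit 9: prefix='1' (no match yet)
Bit 10: prefix='10' (no match yet)
Bit 11: prefix='100' -> emit 'l', reset
Bit 12: prefix='1' (no match yet)
Bit 13: prefix='11' (no match yet)
Bit 14: prefix='110' -> emit 'c', reset
Bit 15: prefix='0' -> emit 'm', reset

Answer: 0 3 6 9 12 15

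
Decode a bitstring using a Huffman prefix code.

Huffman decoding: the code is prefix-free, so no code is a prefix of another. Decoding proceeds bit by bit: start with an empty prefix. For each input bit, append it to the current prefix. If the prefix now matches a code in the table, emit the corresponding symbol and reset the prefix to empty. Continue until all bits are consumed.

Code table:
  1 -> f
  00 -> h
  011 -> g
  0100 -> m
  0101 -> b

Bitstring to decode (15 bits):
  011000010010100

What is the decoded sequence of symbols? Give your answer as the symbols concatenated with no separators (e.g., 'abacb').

Bit 0: prefix='0' (no match yet)
Bit 1: prefix='01' (no match yet)
Bit 2: prefix='011' -> emit 'g', reset
Bit 3: prefix='0' (no match yet)
Bit 4: prefix='00' -> emit 'h', reset
Bit 5: prefix='0' (no match yet)
Bit 6: prefix='00' -> emit 'h', reset
Bit 7: prefix='1' -> emit 'f', reset
Bit 8: prefix='0' (no match yet)
Bit 9: prefix='00' -> emit 'h', reset
Bit 10: prefix='1' -> emit 'f', reset
Bit 11: prefix='0' (no match yet)
Bit 12: prefix='01' (no match yet)
Bit 13: prefix='010' (no match yet)
Bit 14: prefix='0100' -> emit 'm', reset

Answer: ghhfhfm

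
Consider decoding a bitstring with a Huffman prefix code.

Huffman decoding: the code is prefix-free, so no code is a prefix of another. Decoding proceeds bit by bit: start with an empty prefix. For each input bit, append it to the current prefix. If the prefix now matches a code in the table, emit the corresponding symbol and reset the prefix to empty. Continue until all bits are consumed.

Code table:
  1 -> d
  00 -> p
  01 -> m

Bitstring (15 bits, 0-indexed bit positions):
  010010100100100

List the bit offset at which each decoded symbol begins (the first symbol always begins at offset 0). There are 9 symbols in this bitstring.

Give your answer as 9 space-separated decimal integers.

Bit 0: prefix='0' (no match yet)
Bit 1: prefix='01' -> emit 'm', reset
Bit 2: prefix='0' (no match yet)
Bit 3: prefix='00' -> emit 'p', reset
Bit 4: prefix='1' -> emit 'd', reset
Bit 5: prefix='0' (no match yet)
Bit 6: prefix='01' -> emit 'm', reset
Bit 7: prefix='0' (no match yet)
Bit 8: prefix='00' -> emit 'p', reset
Bit 9: prefix='1' -> emit 'd', reset
Bit 10: prefix='0' (no match yet)
Bit 11: prefix='00' -> emit 'p', reset
Bit 12: prefix='1' -> emit 'd', reset
Bit 13: prefix='0' (no match yet)
Bit 14: prefix='00' -> emit 'p', reset

Answer: 0 2 4 5 7 9 10 12 13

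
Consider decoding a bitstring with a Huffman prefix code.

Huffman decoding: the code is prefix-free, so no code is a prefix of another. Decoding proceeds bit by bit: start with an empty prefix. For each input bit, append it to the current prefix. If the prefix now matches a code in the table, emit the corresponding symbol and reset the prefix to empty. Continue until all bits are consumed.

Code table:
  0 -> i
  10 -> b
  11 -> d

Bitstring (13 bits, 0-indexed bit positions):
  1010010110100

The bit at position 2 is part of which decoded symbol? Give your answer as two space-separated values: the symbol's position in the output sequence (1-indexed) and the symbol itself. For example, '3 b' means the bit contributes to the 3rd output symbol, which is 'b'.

Answer: 2 b

Derivation:
Bit 0: prefix='1' (no match yet)
Bit 1: prefix='10' -> emit 'b', reset
Bit 2: prefix='1' (no match yet)
Bit 3: prefix='10' -> emit 'b', reset
Bit 4: prefix='0' -> emit 'i', reset
Bit 5: prefix='1' (no match yet)
Bit 6: prefix='10' -> emit 'b', reset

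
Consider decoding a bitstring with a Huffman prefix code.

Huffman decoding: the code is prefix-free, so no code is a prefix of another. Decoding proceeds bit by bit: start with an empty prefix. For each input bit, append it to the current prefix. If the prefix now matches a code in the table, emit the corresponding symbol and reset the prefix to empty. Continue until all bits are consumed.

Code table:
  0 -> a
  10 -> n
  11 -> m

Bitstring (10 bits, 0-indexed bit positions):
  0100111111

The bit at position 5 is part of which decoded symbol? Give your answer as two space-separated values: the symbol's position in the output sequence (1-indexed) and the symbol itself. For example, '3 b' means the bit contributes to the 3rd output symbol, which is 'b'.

Answer: 4 m

Derivation:
Bit 0: prefix='0' -> emit 'a', reset
Bit 1: prefix='1' (no match yet)
Bit 2: prefix='10' -> emit 'n', reset
Bit 3: prefix='0' -> emit 'a', reset
Bit 4: prefix='1' (no match yet)
Bit 5: prefix='11' -> emit 'm', reset
Bit 6: prefix='1' (no match yet)
Bit 7: prefix='11' -> emit 'm', reset
Bit 8: prefix='1' (no match yet)
Bit 9: prefix='11' -> emit 'm', reset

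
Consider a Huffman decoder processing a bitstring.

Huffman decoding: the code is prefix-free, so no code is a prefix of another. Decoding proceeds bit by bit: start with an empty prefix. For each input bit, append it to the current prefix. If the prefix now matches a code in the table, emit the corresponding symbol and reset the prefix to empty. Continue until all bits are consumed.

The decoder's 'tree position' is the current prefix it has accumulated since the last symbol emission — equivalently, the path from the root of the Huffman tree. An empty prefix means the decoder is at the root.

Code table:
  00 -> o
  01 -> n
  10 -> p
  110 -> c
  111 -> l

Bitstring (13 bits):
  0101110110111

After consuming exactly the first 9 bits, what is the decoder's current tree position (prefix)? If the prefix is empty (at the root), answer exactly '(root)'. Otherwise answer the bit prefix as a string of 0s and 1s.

Answer: 11

Derivation:
Bit 0: prefix='0' (no match yet)
Bit 1: prefix='01' -> emit 'n', reset
Bit 2: prefix='0' (no match yet)
Bit 3: prefix='01' -> emit 'n', reset
Bit 4: prefix='1' (no match yet)
Bit 5: prefix='11' (no match yet)
Bit 6: prefix='110' -> emit 'c', reset
Bit 7: prefix='1' (no match yet)
Bit 8: prefix='11' (no match yet)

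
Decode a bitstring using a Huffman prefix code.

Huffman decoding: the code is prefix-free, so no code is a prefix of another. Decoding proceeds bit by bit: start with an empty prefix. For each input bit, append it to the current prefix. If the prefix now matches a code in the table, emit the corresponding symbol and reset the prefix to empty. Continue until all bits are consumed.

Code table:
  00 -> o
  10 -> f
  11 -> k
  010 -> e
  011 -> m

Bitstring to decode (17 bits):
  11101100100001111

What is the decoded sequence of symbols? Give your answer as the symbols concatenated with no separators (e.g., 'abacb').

Bit 0: prefix='1' (no match yet)
Bit 1: prefix='11' -> emit 'k', reset
Bit 2: prefix='1' (no match yet)
Bit 3: prefix='10' -> emit 'f', reset
Bit 4: prefix='1' (no match yet)
Bit 5: prefix='11' -> emit 'k', reset
Bit 6: prefix='0' (no match yet)
Bit 7: prefix='00' -> emit 'o', reset
Bit 8: prefix='1' (no match yet)
Bit 9: prefix='10' -> emit 'f', reset
Bit 10: prefix='0' (no match yet)
Bit 11: prefix='00' -> emit 'o', reset
Bit 12: prefix='0' (no match yet)
Bit 13: prefix='01' (no match yet)
Bit 14: prefix='011' -> emit 'm', reset
Bit 15: prefix='1' (no match yet)
Bit 16: prefix='11' -> emit 'k', reset

Answer: kfkofomk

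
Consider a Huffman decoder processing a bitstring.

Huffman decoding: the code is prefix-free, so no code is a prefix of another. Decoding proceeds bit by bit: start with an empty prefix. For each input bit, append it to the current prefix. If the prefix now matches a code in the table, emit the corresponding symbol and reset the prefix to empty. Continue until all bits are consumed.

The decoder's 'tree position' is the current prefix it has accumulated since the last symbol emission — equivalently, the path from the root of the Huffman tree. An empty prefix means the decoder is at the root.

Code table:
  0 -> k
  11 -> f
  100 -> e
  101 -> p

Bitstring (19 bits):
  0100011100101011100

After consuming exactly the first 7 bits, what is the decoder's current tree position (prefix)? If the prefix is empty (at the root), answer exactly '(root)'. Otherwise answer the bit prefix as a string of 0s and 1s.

Answer: (root)

Derivation:
Bit 0: prefix='0' -> emit 'k', reset
Bit 1: prefix='1' (no match yet)
Bit 2: prefix='10' (no match yet)
Bit 3: prefix='100' -> emit 'e', reset
Bit 4: prefix='0' -> emit 'k', reset
Bit 5: prefix='1' (no match yet)
Bit 6: prefix='11' -> emit 'f', reset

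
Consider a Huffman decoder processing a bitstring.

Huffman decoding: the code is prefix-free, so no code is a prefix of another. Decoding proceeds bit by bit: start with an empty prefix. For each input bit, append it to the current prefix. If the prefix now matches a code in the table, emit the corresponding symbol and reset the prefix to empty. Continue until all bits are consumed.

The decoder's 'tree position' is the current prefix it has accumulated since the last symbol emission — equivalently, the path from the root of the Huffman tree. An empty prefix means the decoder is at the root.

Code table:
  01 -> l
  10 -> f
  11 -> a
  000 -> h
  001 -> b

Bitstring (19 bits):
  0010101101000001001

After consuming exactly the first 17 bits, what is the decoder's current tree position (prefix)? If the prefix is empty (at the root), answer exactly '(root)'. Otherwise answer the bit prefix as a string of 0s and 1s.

Bit 0: prefix='0' (no match yet)
Bit 1: prefix='00' (no match yet)
Bit 2: prefix='001' -> emit 'b', reset
Bit 3: prefix='0' (no match yet)
Bit 4: prefix='01' -> emit 'l', reset
Bit 5: prefix='0' (no match yet)
Bit 6: prefix='01' -> emit 'l', reset
Bit 7: prefix='1' (no match yet)
Bit 8: prefix='10' -> emit 'f', reset
Bit 9: prefix='1' (no match yet)
Bit 10: prefix='10' -> emit 'f', reset
Bit 11: prefix='0' (no match yet)
Bit 12: prefix='00' (no match yet)
Bit 13: prefix='000' -> emit 'h', reset
Bit 14: prefix='0' (no match yet)
Bit 15: prefix='01' -> emit 'l', reset
Bit 16: prefix='0' (no match yet)

Answer: 0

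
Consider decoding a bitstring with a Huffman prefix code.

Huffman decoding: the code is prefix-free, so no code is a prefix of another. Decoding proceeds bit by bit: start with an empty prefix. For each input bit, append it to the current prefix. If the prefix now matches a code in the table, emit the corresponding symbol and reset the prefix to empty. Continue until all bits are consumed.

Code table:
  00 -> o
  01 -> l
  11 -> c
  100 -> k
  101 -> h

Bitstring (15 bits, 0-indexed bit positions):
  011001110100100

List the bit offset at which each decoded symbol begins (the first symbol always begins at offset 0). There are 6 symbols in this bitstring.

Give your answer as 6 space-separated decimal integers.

Answer: 0 2 5 7 10 12

Derivation:
Bit 0: prefix='0' (no match yet)
Bit 1: prefix='01' -> emit 'l', reset
Bit 2: prefix='1' (no match yet)
Bit 3: prefix='10' (no match yet)
Bit 4: prefix='100' -> emit 'k', reset
Bit 5: prefix='1' (no match yet)
Bit 6: prefix='11' -> emit 'c', reset
Bit 7: prefix='1' (no match yet)
Bit 8: prefix='10' (no match yet)
Bit 9: prefix='101' -> emit 'h', reset
Bit 10: prefix='0' (no match yet)
Bit 11: prefix='00' -> emit 'o', reset
Bit 12: prefix='1' (no match yet)
Bit 13: prefix='10' (no match yet)
Bit 14: prefix='100' -> emit 'k', reset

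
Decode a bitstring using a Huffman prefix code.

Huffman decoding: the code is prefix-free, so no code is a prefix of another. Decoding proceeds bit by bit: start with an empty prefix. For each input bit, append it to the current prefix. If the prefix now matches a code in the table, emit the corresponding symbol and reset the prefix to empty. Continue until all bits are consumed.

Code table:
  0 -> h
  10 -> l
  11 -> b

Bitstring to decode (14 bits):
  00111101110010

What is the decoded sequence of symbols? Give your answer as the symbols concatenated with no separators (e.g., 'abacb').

Answer: hhbbhblhl

Derivation:
Bit 0: prefix='0' -> emit 'h', reset
Bit 1: prefix='0' -> emit 'h', reset
Bit 2: prefix='1' (no match yet)
Bit 3: prefix='11' -> emit 'b', reset
Bit 4: prefix='1' (no match yet)
Bit 5: prefix='11' -> emit 'b', reset
Bit 6: prefix='0' -> emit 'h', reset
Bit 7: prefix='1' (no match yet)
Bit 8: prefix='11' -> emit 'b', reset
Bit 9: prefix='1' (no match yet)
Bit 10: prefix='10' -> emit 'l', reset
Bit 11: prefix='0' -> emit 'h', reset
Bit 12: prefix='1' (no match yet)
Bit 13: prefix='10' -> emit 'l', reset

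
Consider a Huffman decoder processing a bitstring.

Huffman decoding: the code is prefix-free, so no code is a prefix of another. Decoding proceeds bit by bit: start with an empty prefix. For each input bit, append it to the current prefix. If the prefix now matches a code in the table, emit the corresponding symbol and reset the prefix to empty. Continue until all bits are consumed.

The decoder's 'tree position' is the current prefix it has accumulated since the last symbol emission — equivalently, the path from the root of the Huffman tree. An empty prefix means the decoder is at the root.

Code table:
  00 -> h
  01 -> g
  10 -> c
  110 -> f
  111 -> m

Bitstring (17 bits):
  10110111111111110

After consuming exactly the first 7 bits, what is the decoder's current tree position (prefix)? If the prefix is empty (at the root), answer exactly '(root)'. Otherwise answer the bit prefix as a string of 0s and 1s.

Answer: 11

Derivation:
Bit 0: prefix='1' (no match yet)
Bit 1: prefix='10' -> emit 'c', reset
Bit 2: prefix='1' (no match yet)
Bit 3: prefix='11' (no match yet)
Bit 4: prefix='110' -> emit 'f', reset
Bit 5: prefix='1' (no match yet)
Bit 6: prefix='11' (no match yet)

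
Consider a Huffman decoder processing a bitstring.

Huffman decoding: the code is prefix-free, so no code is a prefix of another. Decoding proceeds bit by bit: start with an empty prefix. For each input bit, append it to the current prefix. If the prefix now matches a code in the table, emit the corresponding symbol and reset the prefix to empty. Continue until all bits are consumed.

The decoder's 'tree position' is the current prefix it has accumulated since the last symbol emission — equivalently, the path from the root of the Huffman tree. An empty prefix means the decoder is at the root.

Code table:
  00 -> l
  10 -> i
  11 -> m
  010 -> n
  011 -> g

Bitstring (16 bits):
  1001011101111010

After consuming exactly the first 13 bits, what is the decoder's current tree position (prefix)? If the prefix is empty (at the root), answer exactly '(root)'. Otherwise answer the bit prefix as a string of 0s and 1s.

Bit 0: prefix='1' (no match yet)
Bit 1: prefix='10' -> emit 'i', reset
Bit 2: prefix='0' (no match yet)
Bit 3: prefix='01' (no match yet)
Bit 4: prefix='010' -> emit 'n', reset
Bit 5: prefix='1' (no match yet)
Bit 6: prefix='11' -> emit 'm', reset
Bit 7: prefix='1' (no match yet)
Bit 8: prefix='10' -> emit 'i', reset
Bit 9: prefix='1' (no match yet)
Bit 10: prefix='11' -> emit 'm', reset
Bit 11: prefix='1' (no match yet)
Bit 12: prefix='11' -> emit 'm', reset

Answer: (root)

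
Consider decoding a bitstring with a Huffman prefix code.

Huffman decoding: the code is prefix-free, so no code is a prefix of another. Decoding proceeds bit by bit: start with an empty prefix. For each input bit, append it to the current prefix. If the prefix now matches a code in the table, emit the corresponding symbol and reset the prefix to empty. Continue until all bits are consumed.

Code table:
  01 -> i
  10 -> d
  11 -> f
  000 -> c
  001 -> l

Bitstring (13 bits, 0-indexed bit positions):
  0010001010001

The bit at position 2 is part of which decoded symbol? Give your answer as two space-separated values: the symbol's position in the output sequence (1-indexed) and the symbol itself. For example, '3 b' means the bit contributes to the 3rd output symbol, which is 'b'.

Bit 0: prefix='0' (no match yet)
Bit 1: prefix='00' (no match yet)
Bit 2: prefix='001' -> emit 'l', reset
Bit 3: prefix='0' (no match yet)
Bit 4: prefix='00' (no match yet)
Bit 5: prefix='000' -> emit 'c', reset
Bit 6: prefix='1' (no match yet)

Answer: 1 l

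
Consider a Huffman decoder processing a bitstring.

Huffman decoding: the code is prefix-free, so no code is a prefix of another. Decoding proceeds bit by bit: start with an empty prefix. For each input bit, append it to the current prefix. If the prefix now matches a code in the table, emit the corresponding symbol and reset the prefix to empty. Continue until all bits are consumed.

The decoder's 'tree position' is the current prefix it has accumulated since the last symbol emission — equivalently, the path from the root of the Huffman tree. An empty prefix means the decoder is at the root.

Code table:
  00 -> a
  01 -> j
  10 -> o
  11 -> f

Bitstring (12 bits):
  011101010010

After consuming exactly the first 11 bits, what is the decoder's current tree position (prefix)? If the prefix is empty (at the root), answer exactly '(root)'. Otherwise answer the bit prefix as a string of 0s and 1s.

Bit 0: prefix='0' (no match yet)
Bit 1: prefix='01' -> emit 'j', reset
Bit 2: prefix='1' (no match yet)
Bit 3: prefix='11' -> emit 'f', reset
Bit 4: prefix='0' (no match yet)
Bit 5: prefix='01' -> emit 'j', reset
Bit 6: prefix='0' (no match yet)
Bit 7: prefix='01' -> emit 'j', reset
Bit 8: prefix='0' (no match yet)
Bit 9: prefix='00' -> emit 'a', reset
Bit 10: prefix='1' (no match yet)

Answer: 1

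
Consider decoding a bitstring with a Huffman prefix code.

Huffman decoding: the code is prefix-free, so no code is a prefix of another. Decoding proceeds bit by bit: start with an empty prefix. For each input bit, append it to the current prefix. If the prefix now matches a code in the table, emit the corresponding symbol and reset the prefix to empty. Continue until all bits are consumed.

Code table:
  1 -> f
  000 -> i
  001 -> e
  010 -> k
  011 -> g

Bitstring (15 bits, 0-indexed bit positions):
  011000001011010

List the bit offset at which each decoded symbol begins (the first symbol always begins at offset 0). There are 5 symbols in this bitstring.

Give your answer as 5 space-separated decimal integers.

Bit 0: prefix='0' (no match yet)
Bit 1: prefix='01' (no match yet)
Bit 2: prefix='011' -> emit 'g', reset
Bit 3: prefix='0' (no match yet)
Bit 4: prefix='00' (no match yet)
Bit 5: prefix='000' -> emit 'i', reset
Bit 6: prefix='0' (no match yet)
Bit 7: prefix='00' (no match yet)
Bit 8: prefix='001' -> emit 'e', reset
Bit 9: prefix='0' (no match yet)
Bit 10: prefix='01' (no match yet)
Bit 11: prefix='011' -> emit 'g', reset
Bit 12: prefix='0' (no match yet)
Bit 13: prefix='01' (no match yet)
Bit 14: prefix='010' -> emit 'k', reset

Answer: 0 3 6 9 12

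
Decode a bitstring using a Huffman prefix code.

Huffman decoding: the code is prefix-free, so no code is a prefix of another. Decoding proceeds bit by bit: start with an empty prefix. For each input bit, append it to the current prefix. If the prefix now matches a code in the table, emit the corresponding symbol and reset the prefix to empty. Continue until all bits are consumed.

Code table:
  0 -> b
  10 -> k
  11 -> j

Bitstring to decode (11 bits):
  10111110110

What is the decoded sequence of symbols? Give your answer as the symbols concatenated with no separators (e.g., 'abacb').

Answer: kjjkjb

Derivation:
Bit 0: prefix='1' (no match yet)
Bit 1: prefix='10' -> emit 'k', reset
Bit 2: prefix='1' (no match yet)
Bit 3: prefix='11' -> emit 'j', reset
Bit 4: prefix='1' (no match yet)
Bit 5: prefix='11' -> emit 'j', reset
Bit 6: prefix='1' (no match yet)
Bit 7: prefix='10' -> emit 'k', reset
Bit 8: prefix='1' (no match yet)
Bit 9: prefix='11' -> emit 'j', reset
Bit 10: prefix='0' -> emit 'b', reset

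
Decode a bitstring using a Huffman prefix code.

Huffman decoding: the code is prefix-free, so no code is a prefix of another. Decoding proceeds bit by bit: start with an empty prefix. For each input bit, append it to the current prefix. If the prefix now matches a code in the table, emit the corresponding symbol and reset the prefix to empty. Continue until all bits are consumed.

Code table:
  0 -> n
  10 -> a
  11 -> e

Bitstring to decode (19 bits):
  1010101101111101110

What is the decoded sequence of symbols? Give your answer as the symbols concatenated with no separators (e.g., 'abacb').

Answer: aaaeneeaea

Derivation:
Bit 0: prefix='1' (no match yet)
Bit 1: prefix='10' -> emit 'a', reset
Bit 2: prefix='1' (no match yet)
Bit 3: prefix='10' -> emit 'a', reset
Bit 4: prefix='1' (no match yet)
Bit 5: prefix='10' -> emit 'a', reset
Bit 6: prefix='1' (no match yet)
Bit 7: prefix='11' -> emit 'e', reset
Bit 8: prefix='0' -> emit 'n', reset
Bit 9: prefix='1' (no match yet)
Bit 10: prefix='11' -> emit 'e', reset
Bit 11: prefix='1' (no match yet)
Bit 12: prefix='11' -> emit 'e', reset
Bit 13: prefix='1' (no match yet)
Bit 14: prefix='10' -> emit 'a', reset
Bit 15: prefix='1' (no match yet)
Bit 16: prefix='11' -> emit 'e', reset
Bit 17: prefix='1' (no match yet)
Bit 18: prefix='10' -> emit 'a', reset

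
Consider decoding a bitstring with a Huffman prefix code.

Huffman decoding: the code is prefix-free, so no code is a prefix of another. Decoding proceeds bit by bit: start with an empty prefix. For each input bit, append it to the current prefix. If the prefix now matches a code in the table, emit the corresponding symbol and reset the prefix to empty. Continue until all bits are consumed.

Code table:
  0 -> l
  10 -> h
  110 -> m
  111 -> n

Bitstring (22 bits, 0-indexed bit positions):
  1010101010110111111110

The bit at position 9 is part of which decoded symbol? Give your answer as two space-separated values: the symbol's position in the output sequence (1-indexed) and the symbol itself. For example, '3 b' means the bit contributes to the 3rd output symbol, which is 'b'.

Answer: 5 h

Derivation:
Bit 0: prefix='1' (no match yet)
Bit 1: prefix='10' -> emit 'h', reset
Bit 2: prefix='1' (no match yet)
Bit 3: prefix='10' -> emit 'h', reset
Bit 4: prefix='1' (no match yet)
Bit 5: prefix='10' -> emit 'h', reset
Bit 6: prefix='1' (no match yet)
Bit 7: prefix='10' -> emit 'h', reset
Bit 8: prefix='1' (no match yet)
Bit 9: prefix='10' -> emit 'h', reset
Bit 10: prefix='1' (no match yet)
Bit 11: prefix='11' (no match yet)
Bit 12: prefix='110' -> emit 'm', reset
Bit 13: prefix='1' (no match yet)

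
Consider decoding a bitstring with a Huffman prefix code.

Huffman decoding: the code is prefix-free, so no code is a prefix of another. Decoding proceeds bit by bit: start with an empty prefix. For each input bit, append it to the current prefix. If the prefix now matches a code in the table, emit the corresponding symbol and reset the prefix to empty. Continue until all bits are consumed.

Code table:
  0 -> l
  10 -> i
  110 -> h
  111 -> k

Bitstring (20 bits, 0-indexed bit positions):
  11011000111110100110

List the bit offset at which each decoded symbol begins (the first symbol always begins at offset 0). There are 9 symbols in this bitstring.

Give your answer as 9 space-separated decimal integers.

Bit 0: prefix='1' (no match yet)
Bit 1: prefix='11' (no match yet)
Bit 2: prefix='110' -> emit 'h', reset
Bit 3: prefix='1' (no match yet)
Bit 4: prefix='11' (no match yet)
Bit 5: prefix='110' -> emit 'h', reset
Bit 6: prefix='0' -> emit 'l', reset
Bit 7: prefix='0' -> emit 'l', reset
Bit 8: prefix='1' (no match yet)
Bit 9: prefix='11' (no match yet)
Bit 10: prefix='111' -> emit 'k', reset
Bit 11: prefix='1' (no match yet)
Bit 12: prefix='11' (no match yet)
Bit 13: prefix='110' -> emit 'h', reset
Bit 14: prefix='1' (no match yet)
Bit 15: prefix='10' -> emit 'i', reset
Bit 16: prefix='0' -> emit 'l', reset
Bit 17: prefix='1' (no match yet)
Bit 18: prefix='11' (no match yet)
Bit 19: prefix='110' -> emit 'h', reset

Answer: 0 3 6 7 8 11 14 16 17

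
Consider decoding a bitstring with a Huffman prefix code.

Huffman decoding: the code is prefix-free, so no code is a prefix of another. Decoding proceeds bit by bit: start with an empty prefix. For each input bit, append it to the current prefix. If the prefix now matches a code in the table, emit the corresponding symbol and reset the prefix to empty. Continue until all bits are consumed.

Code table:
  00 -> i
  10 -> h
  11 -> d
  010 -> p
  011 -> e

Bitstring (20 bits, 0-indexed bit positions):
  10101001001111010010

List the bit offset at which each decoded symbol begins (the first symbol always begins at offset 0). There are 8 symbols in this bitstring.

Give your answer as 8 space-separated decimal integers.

Answer: 0 2 4 6 9 12 14 17

Derivation:
Bit 0: prefix='1' (no match yet)
Bit 1: prefix='10' -> emit 'h', reset
Bit 2: prefix='1' (no match yet)
Bit 3: prefix='10' -> emit 'h', reset
Bit 4: prefix='1' (no match yet)
Bit 5: prefix='10' -> emit 'h', reset
Bit 6: prefix='0' (no match yet)
Bit 7: prefix='01' (no match yet)
Bit 8: prefix='010' -> emit 'p', reset
Bit 9: prefix='0' (no match yet)
Bit 10: prefix='01' (no match yet)
Bit 11: prefix='011' -> emit 'e', reset
Bit 12: prefix='1' (no match yet)
Bit 13: prefix='11' -> emit 'd', reset
Bit 14: prefix='0' (no match yet)
Bit 15: prefix='01' (no match yet)
Bit 16: prefix='010' -> emit 'p', reset
Bit 17: prefix='0' (no match yet)
Bit 18: prefix='01' (no match yet)
Bit 19: prefix='010' -> emit 'p', reset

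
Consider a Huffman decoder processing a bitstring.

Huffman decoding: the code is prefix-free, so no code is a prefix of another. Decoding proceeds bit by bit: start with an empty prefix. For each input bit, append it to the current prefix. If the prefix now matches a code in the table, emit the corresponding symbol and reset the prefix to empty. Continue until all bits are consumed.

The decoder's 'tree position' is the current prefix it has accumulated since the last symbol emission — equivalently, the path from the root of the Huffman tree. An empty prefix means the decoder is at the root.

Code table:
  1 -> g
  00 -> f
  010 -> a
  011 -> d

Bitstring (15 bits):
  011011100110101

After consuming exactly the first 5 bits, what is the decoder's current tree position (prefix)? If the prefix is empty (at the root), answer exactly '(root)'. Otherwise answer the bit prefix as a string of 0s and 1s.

Answer: 01

Derivation:
Bit 0: prefix='0' (no match yet)
Bit 1: prefix='01' (no match yet)
Bit 2: prefix='011' -> emit 'd', reset
Bit 3: prefix='0' (no match yet)
Bit 4: prefix='01' (no match yet)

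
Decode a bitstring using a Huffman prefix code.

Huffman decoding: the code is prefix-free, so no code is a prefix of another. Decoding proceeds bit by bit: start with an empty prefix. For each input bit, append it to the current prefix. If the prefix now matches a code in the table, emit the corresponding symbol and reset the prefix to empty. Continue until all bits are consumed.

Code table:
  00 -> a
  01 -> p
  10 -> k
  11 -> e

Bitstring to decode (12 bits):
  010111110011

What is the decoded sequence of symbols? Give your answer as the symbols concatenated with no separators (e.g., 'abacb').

Answer: ppeeae

Derivation:
Bit 0: prefix='0' (no match yet)
Bit 1: prefix='01' -> emit 'p', reset
Bit 2: prefix='0' (no match yet)
Bit 3: prefix='01' -> emit 'p', reset
Bit 4: prefix='1' (no match yet)
Bit 5: prefix='11' -> emit 'e', reset
Bit 6: prefix='1' (no match yet)
Bit 7: prefix='11' -> emit 'e', reset
Bit 8: prefix='0' (no match yet)
Bit 9: prefix='00' -> emit 'a', reset
Bit 10: prefix='1' (no match yet)
Bit 11: prefix='11' -> emit 'e', reset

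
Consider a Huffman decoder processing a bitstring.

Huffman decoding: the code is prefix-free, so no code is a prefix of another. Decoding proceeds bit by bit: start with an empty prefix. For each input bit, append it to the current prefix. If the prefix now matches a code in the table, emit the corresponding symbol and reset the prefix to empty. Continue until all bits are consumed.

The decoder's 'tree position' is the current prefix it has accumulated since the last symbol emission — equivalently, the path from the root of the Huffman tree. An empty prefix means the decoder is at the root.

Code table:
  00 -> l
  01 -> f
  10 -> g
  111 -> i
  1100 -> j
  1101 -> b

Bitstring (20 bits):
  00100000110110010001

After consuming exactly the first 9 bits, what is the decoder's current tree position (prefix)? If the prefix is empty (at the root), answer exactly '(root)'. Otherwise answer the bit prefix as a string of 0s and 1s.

Answer: 1

Derivation:
Bit 0: prefix='0' (no match yet)
Bit 1: prefix='00' -> emit 'l', reset
Bit 2: prefix='1' (no match yet)
Bit 3: prefix='10' -> emit 'g', reset
Bit 4: prefix='0' (no match yet)
Bit 5: prefix='00' -> emit 'l', reset
Bit 6: prefix='0' (no match yet)
Bit 7: prefix='00' -> emit 'l', reset
Bit 8: prefix='1' (no match yet)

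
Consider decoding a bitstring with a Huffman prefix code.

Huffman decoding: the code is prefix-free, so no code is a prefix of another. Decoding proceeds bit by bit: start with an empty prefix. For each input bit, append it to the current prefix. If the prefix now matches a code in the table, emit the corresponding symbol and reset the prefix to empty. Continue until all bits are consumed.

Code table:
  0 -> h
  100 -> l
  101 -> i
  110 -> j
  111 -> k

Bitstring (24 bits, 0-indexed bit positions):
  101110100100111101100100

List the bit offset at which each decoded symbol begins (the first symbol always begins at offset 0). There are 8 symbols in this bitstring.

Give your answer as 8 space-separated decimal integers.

Bit 0: prefix='1' (no match yet)
Bit 1: prefix='10' (no match yet)
Bit 2: prefix='101' -> emit 'i', reset
Bit 3: prefix='1' (no match yet)
Bit 4: prefix='11' (no match yet)
Bit 5: prefix='110' -> emit 'j', reset
Bit 6: prefix='1' (no match yet)
Bit 7: prefix='10' (no match yet)
Bit 8: prefix='100' -> emit 'l', reset
Bit 9: prefix='1' (no match yet)
Bit 10: prefix='10' (no match yet)
Bit 11: prefix='100' -> emit 'l', reset
Bit 12: prefix='1' (no match yet)
Bit 13: prefix='11' (no match yet)
Bit 14: prefix='111' -> emit 'k', reset
Bit 15: prefix='1' (no match yet)
Bit 16: prefix='10' (no match yet)
Bit 17: prefix='101' -> emit 'i', reset
Bit 18: prefix='1' (no match yet)
Bit 19: prefix='10' (no match yet)
Bit 20: prefix='100' -> emit 'l', reset
Bit 21: prefix='1' (no match yet)
Bit 22: prefix='10' (no match yet)
Bit 23: prefix='100' -> emit 'l', reset

Answer: 0 3 6 9 12 15 18 21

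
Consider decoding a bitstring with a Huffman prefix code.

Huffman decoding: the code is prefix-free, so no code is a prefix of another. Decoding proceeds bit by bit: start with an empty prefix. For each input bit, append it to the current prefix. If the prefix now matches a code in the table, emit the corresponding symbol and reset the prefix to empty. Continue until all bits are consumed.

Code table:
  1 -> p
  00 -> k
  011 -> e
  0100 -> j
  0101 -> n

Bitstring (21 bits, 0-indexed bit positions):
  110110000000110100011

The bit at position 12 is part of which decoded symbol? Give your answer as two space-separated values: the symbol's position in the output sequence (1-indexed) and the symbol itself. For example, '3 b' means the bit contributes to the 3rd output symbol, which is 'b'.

Bit 0: prefix='1' -> emit 'p', reset
Bit 1: prefix='1' -> emit 'p', reset
Bit 2: prefix='0' (no match yet)
Bit 3: prefix='01' (no match yet)
Bit 4: prefix='011' -> emit 'e', reset
Bit 5: prefix='0' (no match yet)
Bit 6: prefix='00' -> emit 'k', reset
Bit 7: prefix='0' (no match yet)
Bit 8: prefix='00' -> emit 'k', reset
Bit 9: prefix='0' (no match yet)
Bit 10: prefix='00' -> emit 'k', reset
Bit 11: prefix='0' (no match yet)
Bit 12: prefix='01' (no match yet)
Bit 13: prefix='011' -> emit 'e', reset
Bit 14: prefix='0' (no match yet)
Bit 15: prefix='01' (no match yet)
Bit 16: prefix='010' (no match yet)

Answer: 7 e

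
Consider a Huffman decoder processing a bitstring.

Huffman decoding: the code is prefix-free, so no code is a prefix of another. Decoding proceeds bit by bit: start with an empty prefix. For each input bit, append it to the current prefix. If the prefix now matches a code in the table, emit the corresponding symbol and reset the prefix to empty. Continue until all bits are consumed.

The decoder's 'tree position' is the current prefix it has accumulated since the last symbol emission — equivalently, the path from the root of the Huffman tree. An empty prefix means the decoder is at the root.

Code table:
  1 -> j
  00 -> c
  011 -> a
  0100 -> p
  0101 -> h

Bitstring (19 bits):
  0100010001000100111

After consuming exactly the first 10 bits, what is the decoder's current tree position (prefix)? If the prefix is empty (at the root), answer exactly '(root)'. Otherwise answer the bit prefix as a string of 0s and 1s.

Bit 0: prefix='0' (no match yet)
Bit 1: prefix='01' (no match yet)
Bit 2: prefix='010' (no match yet)
Bit 3: prefix='0100' -> emit 'p', reset
Bit 4: prefix='0' (no match yet)
Bit 5: prefix='01' (no match yet)
Bit 6: prefix='010' (no match yet)
Bit 7: prefix='0100' -> emit 'p', reset
Bit 8: prefix='0' (no match yet)
Bit 9: prefix='01' (no match yet)

Answer: 01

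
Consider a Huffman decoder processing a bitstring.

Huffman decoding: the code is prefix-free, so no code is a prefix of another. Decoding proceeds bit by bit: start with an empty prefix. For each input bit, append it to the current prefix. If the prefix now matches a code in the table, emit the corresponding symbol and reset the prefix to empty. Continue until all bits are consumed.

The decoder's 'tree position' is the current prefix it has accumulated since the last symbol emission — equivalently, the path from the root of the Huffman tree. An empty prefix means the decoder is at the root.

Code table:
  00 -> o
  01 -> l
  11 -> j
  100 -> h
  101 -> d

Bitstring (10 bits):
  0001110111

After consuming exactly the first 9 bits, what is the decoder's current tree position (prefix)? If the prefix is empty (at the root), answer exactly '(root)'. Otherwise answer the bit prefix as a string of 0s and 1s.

Bit 0: prefix='0' (no match yet)
Bit 1: prefix='00' -> emit 'o', reset
Bit 2: prefix='0' (no match yet)
Bit 3: prefix='01' -> emit 'l', reset
Bit 4: prefix='1' (no match yet)
Bit 5: prefix='11' -> emit 'j', reset
Bit 6: prefix='0' (no match yet)
Bit 7: prefix='01' -> emit 'l', reset
Bit 8: prefix='1' (no match yet)

Answer: 1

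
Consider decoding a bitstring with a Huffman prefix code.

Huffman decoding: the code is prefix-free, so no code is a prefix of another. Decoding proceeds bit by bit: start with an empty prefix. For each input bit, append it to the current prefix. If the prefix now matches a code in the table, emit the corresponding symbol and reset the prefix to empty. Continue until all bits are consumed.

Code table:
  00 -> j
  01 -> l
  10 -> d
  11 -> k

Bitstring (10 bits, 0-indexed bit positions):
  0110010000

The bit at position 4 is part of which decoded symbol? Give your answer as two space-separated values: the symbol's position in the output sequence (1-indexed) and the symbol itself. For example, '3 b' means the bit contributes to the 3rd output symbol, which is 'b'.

Answer: 3 l

Derivation:
Bit 0: prefix='0' (no match yet)
Bit 1: prefix='01' -> emit 'l', reset
Bit 2: prefix='1' (no match yet)
Bit 3: prefix='10' -> emit 'd', reset
Bit 4: prefix='0' (no match yet)
Bit 5: prefix='01' -> emit 'l', reset
Bit 6: prefix='0' (no match yet)
Bit 7: prefix='00' -> emit 'j', reset
Bit 8: prefix='0' (no match yet)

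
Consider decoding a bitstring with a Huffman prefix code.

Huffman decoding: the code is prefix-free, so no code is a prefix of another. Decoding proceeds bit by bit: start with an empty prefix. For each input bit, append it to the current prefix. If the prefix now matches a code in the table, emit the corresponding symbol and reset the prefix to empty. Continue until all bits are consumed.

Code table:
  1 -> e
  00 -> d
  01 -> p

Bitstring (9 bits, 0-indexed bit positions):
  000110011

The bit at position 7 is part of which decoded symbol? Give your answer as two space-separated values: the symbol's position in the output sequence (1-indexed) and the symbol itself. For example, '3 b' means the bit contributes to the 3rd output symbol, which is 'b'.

Answer: 5 e

Derivation:
Bit 0: prefix='0' (no match yet)
Bit 1: prefix='00' -> emit 'd', reset
Bit 2: prefix='0' (no match yet)
Bit 3: prefix='01' -> emit 'p', reset
Bit 4: prefix='1' -> emit 'e', reset
Bit 5: prefix='0' (no match yet)
Bit 6: prefix='00' -> emit 'd', reset
Bit 7: prefix='1' -> emit 'e', reset
Bit 8: prefix='1' -> emit 'e', reset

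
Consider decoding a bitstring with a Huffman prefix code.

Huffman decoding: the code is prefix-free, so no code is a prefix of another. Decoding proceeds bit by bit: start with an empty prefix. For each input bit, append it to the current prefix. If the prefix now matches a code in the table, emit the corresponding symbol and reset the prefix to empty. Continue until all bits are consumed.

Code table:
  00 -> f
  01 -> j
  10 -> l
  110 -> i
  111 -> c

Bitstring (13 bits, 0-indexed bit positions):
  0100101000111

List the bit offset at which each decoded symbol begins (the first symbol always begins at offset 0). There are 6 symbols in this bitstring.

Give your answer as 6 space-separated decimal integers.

Bit 0: prefix='0' (no match yet)
Bit 1: prefix='01' -> emit 'j', reset
Bit 2: prefix='0' (no match yet)
Bit 3: prefix='00' -> emit 'f', reset
Bit 4: prefix='1' (no match yet)
Bit 5: prefix='10' -> emit 'l', reset
Bit 6: prefix='1' (no match yet)
Bit 7: prefix='10' -> emit 'l', reset
Bit 8: prefix='0' (no match yet)
Bit 9: prefix='00' -> emit 'f', reset
Bit 10: prefix='1' (no match yet)
Bit 11: prefix='11' (no match yet)
Bit 12: prefix='111' -> emit 'c', reset

Answer: 0 2 4 6 8 10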